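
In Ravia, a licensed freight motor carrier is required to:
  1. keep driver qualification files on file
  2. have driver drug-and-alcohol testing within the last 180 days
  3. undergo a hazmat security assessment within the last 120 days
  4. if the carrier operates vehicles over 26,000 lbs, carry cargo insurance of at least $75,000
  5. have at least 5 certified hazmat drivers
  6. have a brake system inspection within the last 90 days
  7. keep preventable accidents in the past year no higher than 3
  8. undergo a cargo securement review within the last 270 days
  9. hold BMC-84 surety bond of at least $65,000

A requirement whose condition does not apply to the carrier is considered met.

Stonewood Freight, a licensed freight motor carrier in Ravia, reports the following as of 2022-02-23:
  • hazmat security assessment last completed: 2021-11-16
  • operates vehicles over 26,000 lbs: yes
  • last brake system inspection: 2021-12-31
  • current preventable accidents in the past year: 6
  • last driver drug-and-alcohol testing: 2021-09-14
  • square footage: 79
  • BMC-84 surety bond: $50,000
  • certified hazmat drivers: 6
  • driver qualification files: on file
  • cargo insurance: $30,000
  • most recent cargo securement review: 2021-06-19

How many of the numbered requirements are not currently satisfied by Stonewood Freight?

3

1. driver qualification files present → met
2. driver drug-and-alcohol testing 162 days ago vs limit 180 → met
3. hazmat security assessment 99 days ago vs limit 120 → met
4. condition 'operates vehicles over 26,000 lbs' holds; cargo insurance $30,000 < $75,000 → not met
5. certified hazmat drivers 6 ≥ 5 → met
6. brake system inspection 54 days ago vs limit 90 → met
7. preventable accidents in the past year 6 > 3 → not met
8. cargo securement review 249 days ago vs limit 270 → met
9. BMC-84 surety bond $50,000 < $65,000 → not met
Not met: 3 of 9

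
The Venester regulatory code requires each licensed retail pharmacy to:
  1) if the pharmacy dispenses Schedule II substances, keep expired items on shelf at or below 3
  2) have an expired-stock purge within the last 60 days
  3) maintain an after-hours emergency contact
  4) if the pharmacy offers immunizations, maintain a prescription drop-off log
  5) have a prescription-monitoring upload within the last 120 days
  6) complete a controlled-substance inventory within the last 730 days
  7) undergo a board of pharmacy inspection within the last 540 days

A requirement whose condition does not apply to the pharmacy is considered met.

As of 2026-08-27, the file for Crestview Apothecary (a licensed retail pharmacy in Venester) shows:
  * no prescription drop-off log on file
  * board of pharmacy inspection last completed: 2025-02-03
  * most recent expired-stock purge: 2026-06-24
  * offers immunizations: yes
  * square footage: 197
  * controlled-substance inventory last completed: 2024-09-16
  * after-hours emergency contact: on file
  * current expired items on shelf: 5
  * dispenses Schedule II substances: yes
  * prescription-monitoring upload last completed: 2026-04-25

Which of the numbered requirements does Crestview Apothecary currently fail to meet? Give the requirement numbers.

1. condition 'dispenses Schedule II substances' holds; expired items on shelf 5 > 3 → not met
2. expired-stock purge 64 days ago vs limit 60 → not met
3. after-hours emergency contact present → met
4. condition 'offers immunizations' holds; prescription drop-off log absent → not met
5. prescription-monitoring upload 124 days ago vs limit 120 → not met
6. controlled-substance inventory 710 days ago vs limit 730 → met
7. board of pharmacy inspection 570 days ago vs limit 540 → not met
Not met: 1, 2, 4, 5, 7

1, 2, 4, 5, 7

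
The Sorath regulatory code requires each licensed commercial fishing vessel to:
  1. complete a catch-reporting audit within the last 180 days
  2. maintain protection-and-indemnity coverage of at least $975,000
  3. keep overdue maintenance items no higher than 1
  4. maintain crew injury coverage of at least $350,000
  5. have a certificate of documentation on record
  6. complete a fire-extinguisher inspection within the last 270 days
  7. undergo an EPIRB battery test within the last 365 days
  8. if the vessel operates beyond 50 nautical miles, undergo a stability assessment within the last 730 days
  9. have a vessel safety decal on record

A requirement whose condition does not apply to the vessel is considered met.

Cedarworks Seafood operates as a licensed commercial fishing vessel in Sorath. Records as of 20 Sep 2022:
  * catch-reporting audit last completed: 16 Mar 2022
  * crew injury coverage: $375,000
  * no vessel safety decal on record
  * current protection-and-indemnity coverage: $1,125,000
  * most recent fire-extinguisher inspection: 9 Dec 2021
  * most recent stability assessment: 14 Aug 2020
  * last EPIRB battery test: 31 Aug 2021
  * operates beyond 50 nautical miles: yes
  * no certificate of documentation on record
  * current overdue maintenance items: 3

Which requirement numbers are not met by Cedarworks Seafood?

1, 3, 5, 6, 7, 8, 9

1. catch-reporting audit 188 days ago vs limit 180 → not met
2. protection-and-indemnity coverage $1,125,000 ≥ $975,000 → met
3. overdue maintenance items 3 > 1 → not met
4. crew injury coverage $375,000 ≥ $350,000 → met
5. certificate of documentation absent → not met
6. fire-extinguisher inspection 285 days ago vs limit 270 → not met
7. EPIRB battery test 385 days ago vs limit 365 → not met
8. condition 'operates beyond 50 nautical miles' holds; stability assessment 767 days ago vs limit 730 → not met
9. vessel safety decal absent → not met
Not met: 1, 3, 5, 6, 7, 8, 9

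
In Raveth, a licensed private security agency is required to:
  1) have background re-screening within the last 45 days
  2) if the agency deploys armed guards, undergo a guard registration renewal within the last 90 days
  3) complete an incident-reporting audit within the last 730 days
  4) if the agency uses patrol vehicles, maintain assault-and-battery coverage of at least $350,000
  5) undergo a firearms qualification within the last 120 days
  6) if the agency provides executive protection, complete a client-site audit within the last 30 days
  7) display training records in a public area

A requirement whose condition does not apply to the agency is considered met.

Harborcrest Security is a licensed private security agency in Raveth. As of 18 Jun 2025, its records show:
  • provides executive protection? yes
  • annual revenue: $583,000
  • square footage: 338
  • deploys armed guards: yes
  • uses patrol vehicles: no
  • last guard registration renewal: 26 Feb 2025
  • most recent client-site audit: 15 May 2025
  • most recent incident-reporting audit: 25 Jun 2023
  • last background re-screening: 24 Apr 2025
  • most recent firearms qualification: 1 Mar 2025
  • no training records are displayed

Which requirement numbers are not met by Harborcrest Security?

1. background re-screening 55 days ago vs limit 45 → not met
2. condition 'deploys armed guards' holds; guard registration renewal 112 days ago vs limit 90 → not met
3. incident-reporting audit 724 days ago vs limit 730 → met
4. condition 'uses patrol vehicles' does not hold → requirement n/a → met
5. firearms qualification 109 days ago vs limit 120 → met
6. condition 'provides executive protection' holds; client-site audit 34 days ago vs limit 30 → not met
7. training records absent → not met
Not met: 1, 2, 6, 7

1, 2, 6, 7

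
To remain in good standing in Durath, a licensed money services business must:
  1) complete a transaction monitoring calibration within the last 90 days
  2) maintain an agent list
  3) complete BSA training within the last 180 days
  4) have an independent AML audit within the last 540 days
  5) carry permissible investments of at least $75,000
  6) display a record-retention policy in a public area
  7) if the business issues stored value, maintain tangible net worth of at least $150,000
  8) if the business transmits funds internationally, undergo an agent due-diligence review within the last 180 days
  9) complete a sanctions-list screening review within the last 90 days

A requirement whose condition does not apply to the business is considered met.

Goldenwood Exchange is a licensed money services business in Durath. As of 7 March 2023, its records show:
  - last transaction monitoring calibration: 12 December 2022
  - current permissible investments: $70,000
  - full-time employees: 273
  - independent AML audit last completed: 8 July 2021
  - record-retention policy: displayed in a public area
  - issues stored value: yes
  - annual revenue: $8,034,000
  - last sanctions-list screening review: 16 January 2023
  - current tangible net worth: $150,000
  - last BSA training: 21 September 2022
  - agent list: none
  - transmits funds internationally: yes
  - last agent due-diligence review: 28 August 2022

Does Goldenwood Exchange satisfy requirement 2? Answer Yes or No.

2. agent list absent → not met

No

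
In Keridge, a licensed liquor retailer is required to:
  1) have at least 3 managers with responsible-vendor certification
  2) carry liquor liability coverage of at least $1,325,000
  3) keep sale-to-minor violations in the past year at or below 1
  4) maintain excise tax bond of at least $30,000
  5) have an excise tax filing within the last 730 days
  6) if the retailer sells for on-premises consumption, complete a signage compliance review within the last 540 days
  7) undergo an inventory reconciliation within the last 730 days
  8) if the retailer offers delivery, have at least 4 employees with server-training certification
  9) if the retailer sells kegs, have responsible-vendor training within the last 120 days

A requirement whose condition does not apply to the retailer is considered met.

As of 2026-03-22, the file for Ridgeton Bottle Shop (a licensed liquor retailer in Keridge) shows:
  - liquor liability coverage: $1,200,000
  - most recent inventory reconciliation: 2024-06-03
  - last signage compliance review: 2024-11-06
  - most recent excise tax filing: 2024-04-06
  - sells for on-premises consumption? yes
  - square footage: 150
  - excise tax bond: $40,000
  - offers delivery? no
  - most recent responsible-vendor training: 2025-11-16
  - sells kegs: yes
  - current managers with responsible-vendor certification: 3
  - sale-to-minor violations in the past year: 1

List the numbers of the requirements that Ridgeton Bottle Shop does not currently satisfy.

1. managers with responsible-vendor certification 3 ≥ 3 → met
2. liquor liability coverage $1,200,000 < $1,325,000 → not met
3. sale-to-minor violations in the past year 1 ≤ 1 → met
4. excise tax bond $40,000 ≥ $30,000 → met
5. excise tax filing 715 days ago vs limit 730 → met
6. condition 'sells for on-premises consumption' holds; signage compliance review 501 days ago vs limit 540 → met
7. inventory reconciliation 657 days ago vs limit 730 → met
8. condition 'offers delivery' does not hold → requirement n/a → met
9. condition 'sells kegs' holds; responsible-vendor training 126 days ago vs limit 120 → not met
Not met: 2, 9

2, 9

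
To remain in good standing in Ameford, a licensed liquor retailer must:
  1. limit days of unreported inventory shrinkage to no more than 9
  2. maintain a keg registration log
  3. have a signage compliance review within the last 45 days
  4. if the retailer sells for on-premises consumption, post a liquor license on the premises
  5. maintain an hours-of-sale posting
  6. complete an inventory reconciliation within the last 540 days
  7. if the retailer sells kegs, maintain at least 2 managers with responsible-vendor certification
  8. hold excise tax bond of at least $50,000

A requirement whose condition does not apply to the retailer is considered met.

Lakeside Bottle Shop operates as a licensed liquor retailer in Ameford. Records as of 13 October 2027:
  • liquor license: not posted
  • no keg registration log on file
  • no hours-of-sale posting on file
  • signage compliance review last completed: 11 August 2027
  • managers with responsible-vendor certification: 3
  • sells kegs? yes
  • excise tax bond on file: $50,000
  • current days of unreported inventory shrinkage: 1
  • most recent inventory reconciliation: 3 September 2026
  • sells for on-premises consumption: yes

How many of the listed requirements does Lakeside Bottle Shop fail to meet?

4

1. days of unreported inventory shrinkage 1 ≤ 9 → met
2. keg registration log absent → not met
3. signage compliance review 63 days ago vs limit 45 → not met
4. condition 'sells for on-premises consumption' holds; liquor license absent → not met
5. hours-of-sale posting absent → not met
6. inventory reconciliation 405 days ago vs limit 540 → met
7. condition 'sells kegs' holds; managers with responsible-vendor certification 3 ≥ 2 → met
8. excise tax bond $50,000 ≥ $50,000 → met
Not met: 4 of 8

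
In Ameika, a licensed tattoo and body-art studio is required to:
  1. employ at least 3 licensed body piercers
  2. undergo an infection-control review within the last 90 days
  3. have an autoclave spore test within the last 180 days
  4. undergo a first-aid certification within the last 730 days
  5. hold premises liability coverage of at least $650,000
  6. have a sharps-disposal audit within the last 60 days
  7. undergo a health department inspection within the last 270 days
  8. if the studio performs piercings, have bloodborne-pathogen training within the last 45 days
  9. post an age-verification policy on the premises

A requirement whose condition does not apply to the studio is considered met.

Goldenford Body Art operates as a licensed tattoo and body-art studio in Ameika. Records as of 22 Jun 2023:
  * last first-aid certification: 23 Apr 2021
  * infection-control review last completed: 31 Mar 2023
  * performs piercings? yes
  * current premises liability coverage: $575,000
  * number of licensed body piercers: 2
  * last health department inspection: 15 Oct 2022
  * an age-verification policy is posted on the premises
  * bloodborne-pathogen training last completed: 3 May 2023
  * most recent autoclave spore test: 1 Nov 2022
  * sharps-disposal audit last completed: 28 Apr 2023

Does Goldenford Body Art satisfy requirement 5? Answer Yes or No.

No

5. premises liability coverage $575,000 < $650,000 → not met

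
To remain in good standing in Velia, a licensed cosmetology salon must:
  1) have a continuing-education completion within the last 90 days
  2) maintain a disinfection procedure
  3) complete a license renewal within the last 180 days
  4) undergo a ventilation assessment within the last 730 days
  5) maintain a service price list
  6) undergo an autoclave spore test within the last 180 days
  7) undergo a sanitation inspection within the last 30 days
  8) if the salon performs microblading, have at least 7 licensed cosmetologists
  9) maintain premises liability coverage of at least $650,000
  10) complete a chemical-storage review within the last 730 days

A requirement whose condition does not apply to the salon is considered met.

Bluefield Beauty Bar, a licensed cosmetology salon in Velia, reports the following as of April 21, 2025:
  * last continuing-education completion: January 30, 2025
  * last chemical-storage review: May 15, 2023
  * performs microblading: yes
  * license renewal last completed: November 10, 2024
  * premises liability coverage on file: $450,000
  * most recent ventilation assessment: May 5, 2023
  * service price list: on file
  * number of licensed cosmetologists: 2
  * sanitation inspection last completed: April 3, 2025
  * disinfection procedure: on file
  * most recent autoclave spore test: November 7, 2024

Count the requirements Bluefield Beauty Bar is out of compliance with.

2

1. continuing-education completion 81 days ago vs limit 90 → met
2. disinfection procedure present → met
3. license renewal 162 days ago vs limit 180 → met
4. ventilation assessment 717 days ago vs limit 730 → met
5. service price list present → met
6. autoclave spore test 165 days ago vs limit 180 → met
7. sanitation inspection 18 days ago vs limit 30 → met
8. condition 'performs microblading' holds; licensed cosmetologists 2 < 7 → not met
9. premises liability coverage $450,000 < $650,000 → not met
10. chemical-storage review 707 days ago vs limit 730 → met
Not met: 2 of 10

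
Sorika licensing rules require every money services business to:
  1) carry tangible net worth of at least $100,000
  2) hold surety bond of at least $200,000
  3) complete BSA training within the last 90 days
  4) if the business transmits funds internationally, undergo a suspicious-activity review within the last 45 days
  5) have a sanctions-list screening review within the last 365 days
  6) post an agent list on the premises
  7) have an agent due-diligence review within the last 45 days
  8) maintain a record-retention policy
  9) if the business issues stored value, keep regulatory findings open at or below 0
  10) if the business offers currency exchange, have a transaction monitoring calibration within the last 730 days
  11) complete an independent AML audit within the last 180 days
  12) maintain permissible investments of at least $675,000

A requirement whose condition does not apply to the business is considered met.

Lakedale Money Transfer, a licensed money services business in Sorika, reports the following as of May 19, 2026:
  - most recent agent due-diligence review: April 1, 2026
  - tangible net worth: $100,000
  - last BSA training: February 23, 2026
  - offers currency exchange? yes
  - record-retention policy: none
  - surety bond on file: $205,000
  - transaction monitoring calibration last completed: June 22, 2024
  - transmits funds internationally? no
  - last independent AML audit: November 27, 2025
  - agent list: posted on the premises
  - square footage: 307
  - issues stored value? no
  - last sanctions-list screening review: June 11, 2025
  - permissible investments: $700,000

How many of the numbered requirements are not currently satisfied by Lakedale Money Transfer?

1. tangible net worth $100,000 ≥ $100,000 → met
2. surety bond $205,000 ≥ $200,000 → met
3. BSA training 85 days ago vs limit 90 → met
4. condition 'transmits funds internationally' does not hold → requirement n/a → met
5. sanctions-list screening review 342 days ago vs limit 365 → met
6. agent list present → met
7. agent due-diligence review 48 days ago vs limit 45 → not met
8. record-retention policy absent → not met
9. condition 'issues stored value' does not hold → requirement n/a → met
10. condition 'offers currency exchange' holds; transaction monitoring calibration 696 days ago vs limit 730 → met
11. independent AML audit 173 days ago vs limit 180 → met
12. permissible investments $700,000 ≥ $675,000 → met
Not met: 2 of 12

2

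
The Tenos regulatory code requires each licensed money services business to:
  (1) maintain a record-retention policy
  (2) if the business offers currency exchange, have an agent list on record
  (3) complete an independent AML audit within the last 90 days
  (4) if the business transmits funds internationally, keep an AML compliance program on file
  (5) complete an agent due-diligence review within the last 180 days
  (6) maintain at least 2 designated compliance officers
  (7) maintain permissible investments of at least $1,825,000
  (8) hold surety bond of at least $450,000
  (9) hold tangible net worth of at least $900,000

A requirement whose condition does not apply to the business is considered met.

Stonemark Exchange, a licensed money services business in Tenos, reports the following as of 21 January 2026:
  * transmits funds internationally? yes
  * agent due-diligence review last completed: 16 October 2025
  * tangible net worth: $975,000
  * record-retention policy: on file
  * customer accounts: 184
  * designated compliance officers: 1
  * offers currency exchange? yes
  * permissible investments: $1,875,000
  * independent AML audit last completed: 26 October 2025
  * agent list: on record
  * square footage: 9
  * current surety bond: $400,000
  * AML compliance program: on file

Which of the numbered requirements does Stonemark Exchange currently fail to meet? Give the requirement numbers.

1. record-retention policy present → met
2. condition 'offers currency exchange' holds; agent list present → met
3. independent AML audit 87 days ago vs limit 90 → met
4. condition 'transmits funds internationally' holds; AML compliance program present → met
5. agent due-diligence review 97 days ago vs limit 180 → met
6. designated compliance officers 1 < 2 → not met
7. permissible investments $1,875,000 ≥ $1,825,000 → met
8. surety bond $400,000 < $450,000 → not met
9. tangible net worth $975,000 ≥ $900,000 → met
Not met: 6, 8

6, 8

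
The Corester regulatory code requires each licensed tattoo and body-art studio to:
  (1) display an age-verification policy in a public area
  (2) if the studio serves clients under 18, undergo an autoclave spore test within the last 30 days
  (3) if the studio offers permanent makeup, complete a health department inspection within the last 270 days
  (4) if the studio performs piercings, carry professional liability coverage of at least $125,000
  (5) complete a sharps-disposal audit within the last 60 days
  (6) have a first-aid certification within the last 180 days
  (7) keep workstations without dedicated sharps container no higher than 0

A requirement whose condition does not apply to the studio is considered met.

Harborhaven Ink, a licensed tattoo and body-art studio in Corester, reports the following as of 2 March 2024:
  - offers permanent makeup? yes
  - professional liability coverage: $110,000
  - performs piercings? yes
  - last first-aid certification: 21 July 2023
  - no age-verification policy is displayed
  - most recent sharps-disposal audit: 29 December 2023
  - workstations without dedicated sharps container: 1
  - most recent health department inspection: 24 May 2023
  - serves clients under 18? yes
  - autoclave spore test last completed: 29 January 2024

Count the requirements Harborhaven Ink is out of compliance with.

1. age-verification policy absent → not met
2. condition 'serves clients under 18' holds; autoclave spore test 33 days ago vs limit 30 → not met
3. condition 'offers permanent makeup' holds; health department inspection 283 days ago vs limit 270 → not met
4. condition 'performs piercings' holds; professional liability coverage $110,000 < $125,000 → not met
5. sharps-disposal audit 64 days ago vs limit 60 → not met
6. first-aid certification 225 days ago vs limit 180 → not met
7. workstations without dedicated sharps container 1 > 0 → not met
Not met: 7 of 7

7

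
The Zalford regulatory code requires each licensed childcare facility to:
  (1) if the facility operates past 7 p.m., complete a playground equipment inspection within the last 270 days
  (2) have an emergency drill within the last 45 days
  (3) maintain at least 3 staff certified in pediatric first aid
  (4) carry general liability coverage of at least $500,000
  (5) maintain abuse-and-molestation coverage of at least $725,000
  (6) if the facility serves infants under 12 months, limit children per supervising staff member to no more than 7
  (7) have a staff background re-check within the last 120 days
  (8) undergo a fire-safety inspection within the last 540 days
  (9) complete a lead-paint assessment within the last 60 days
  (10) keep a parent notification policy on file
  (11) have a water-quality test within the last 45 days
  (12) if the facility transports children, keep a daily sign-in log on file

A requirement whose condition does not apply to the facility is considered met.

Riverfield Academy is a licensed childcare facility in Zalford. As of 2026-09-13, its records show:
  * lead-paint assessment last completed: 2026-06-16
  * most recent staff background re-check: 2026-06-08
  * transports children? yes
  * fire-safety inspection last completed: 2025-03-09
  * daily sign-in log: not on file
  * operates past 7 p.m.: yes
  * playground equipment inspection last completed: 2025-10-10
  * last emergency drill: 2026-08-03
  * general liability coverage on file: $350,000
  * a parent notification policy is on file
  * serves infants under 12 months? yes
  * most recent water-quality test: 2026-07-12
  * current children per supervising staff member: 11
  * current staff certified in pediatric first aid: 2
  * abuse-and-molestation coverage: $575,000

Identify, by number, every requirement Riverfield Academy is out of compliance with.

1. condition 'operates past 7 p.m.' holds; playground equipment inspection 338 days ago vs limit 270 → not met
2. emergency drill 41 days ago vs limit 45 → met
3. staff certified in pediatric first aid 2 < 3 → not met
4. general liability coverage $350,000 < $500,000 → not met
5. abuse-and-molestation coverage $575,000 < $725,000 → not met
6. condition 'serves infants under 12 months' holds; children per supervising staff member 11 > 7 → not met
7. staff background re-check 97 days ago vs limit 120 → met
8. fire-safety inspection 553 days ago vs limit 540 → not met
9. lead-paint assessment 89 days ago vs limit 60 → not met
10. parent notification policy present → met
11. water-quality test 63 days ago vs limit 45 → not met
12. condition 'transports children' holds; daily sign-in log absent → not met
Not met: 1, 3, 4, 5, 6, 8, 9, 11, 12

1, 3, 4, 5, 6, 8, 9, 11, 12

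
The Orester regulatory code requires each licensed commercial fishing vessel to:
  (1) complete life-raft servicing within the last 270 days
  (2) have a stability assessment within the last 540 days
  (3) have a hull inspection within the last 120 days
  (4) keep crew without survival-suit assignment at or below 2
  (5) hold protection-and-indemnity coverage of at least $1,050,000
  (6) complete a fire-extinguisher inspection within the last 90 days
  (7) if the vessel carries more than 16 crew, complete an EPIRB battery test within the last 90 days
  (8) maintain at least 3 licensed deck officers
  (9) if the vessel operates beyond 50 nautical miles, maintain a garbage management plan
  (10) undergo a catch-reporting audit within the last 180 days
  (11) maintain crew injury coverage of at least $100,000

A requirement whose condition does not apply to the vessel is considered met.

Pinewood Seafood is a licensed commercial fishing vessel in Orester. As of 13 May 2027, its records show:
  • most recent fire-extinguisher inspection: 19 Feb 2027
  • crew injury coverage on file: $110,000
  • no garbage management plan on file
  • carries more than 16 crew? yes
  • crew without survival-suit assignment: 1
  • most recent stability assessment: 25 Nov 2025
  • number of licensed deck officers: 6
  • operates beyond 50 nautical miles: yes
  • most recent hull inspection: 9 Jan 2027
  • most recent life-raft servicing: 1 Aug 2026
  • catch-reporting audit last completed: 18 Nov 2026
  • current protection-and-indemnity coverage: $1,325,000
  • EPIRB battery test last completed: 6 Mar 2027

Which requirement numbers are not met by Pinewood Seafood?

1. life-raft servicing 285 days ago vs limit 270 → not met
2. stability assessment 534 days ago vs limit 540 → met
3. hull inspection 124 days ago vs limit 120 → not met
4. crew without survival-suit assignment 1 ≤ 2 → met
5. protection-and-indemnity coverage $1,325,000 ≥ $1,050,000 → met
6. fire-extinguisher inspection 83 days ago vs limit 90 → met
7. condition 'carries more than 16 crew' holds; EPIRB battery test 68 days ago vs limit 90 → met
8. licensed deck officers 6 ≥ 3 → met
9. condition 'operates beyond 50 nautical miles' holds; garbage management plan absent → not met
10. catch-reporting audit 176 days ago vs limit 180 → met
11. crew injury coverage $110,000 ≥ $100,000 → met
Not met: 1, 3, 9

1, 3, 9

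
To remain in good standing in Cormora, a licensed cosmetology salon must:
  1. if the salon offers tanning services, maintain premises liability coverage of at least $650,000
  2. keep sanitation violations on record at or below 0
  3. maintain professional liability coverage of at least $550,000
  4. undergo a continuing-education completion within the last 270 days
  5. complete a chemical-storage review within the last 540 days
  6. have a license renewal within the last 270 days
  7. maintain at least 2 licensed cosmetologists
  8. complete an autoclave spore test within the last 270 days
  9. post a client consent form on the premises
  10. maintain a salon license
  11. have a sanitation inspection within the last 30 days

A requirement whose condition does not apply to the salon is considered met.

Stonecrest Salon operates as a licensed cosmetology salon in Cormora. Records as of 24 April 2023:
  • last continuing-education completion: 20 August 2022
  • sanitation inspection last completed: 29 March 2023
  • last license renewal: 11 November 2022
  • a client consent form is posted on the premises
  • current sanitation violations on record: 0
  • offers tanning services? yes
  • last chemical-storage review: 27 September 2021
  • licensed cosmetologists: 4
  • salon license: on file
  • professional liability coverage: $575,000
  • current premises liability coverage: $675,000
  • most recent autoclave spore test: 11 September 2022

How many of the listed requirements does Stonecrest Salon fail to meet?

1

1. condition 'offers tanning services' holds; premises liability coverage $675,000 ≥ $650,000 → met
2. sanitation violations on record 0 ≤ 0 → met
3. professional liability coverage $575,000 ≥ $550,000 → met
4. continuing-education completion 247 days ago vs limit 270 → met
5. chemical-storage review 574 days ago vs limit 540 → not met
6. license renewal 164 days ago vs limit 270 → met
7. licensed cosmetologists 4 ≥ 2 → met
8. autoclave spore test 225 days ago vs limit 270 → met
9. client consent form present → met
10. salon license present → met
11. sanitation inspection 26 days ago vs limit 30 → met
Not met: 1 of 11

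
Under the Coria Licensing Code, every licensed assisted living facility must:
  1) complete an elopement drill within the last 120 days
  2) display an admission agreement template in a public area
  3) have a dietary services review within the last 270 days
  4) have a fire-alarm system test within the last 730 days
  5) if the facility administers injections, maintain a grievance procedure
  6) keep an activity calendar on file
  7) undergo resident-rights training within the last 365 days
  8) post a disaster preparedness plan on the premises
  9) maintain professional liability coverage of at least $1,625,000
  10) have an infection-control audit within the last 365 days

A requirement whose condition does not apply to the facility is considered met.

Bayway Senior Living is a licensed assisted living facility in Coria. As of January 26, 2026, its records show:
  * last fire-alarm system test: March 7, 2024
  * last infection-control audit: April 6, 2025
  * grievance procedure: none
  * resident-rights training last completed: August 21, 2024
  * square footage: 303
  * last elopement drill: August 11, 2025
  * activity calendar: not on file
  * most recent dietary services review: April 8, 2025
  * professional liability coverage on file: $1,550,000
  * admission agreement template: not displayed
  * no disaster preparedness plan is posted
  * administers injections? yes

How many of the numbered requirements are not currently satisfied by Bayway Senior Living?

1. elopement drill 168 days ago vs limit 120 → not met
2. admission agreement template absent → not met
3. dietary services review 293 days ago vs limit 270 → not met
4. fire-alarm system test 690 days ago vs limit 730 → met
5. condition 'administers injections' holds; grievance procedure absent → not met
6. activity calendar absent → not met
7. resident-rights training 523 days ago vs limit 365 → not met
8. disaster preparedness plan absent → not met
9. professional liability coverage $1,550,000 < $1,625,000 → not met
10. infection-control audit 295 days ago vs limit 365 → met
Not met: 8 of 10

8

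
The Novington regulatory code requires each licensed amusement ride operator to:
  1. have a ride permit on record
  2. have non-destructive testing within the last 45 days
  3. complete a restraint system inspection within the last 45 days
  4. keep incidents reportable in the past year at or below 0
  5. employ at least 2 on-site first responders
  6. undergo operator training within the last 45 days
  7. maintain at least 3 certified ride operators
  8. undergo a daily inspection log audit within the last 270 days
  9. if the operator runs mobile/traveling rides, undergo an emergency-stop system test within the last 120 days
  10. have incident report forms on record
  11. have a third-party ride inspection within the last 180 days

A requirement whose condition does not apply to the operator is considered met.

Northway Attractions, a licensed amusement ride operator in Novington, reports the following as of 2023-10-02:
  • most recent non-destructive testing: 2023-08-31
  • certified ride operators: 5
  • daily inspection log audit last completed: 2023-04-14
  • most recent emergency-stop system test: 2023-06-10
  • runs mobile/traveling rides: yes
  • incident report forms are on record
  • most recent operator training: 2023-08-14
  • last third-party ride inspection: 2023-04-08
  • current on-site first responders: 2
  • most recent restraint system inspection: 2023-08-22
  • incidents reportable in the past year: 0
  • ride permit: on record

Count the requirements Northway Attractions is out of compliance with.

1

1. ride permit present → met
2. non-destructive testing 32 days ago vs limit 45 → met
3. restraint system inspection 41 days ago vs limit 45 → met
4. incidents reportable in the past year 0 ≤ 0 → met
5. on-site first responders 2 ≥ 2 → met
6. operator training 49 days ago vs limit 45 → not met
7. certified ride operators 5 ≥ 3 → met
8. daily inspection log audit 171 days ago vs limit 270 → met
9. condition 'runs mobile/traveling rides' holds; emergency-stop system test 114 days ago vs limit 120 → met
10. incident report forms present → met
11. third-party ride inspection 177 days ago vs limit 180 → met
Not met: 1 of 11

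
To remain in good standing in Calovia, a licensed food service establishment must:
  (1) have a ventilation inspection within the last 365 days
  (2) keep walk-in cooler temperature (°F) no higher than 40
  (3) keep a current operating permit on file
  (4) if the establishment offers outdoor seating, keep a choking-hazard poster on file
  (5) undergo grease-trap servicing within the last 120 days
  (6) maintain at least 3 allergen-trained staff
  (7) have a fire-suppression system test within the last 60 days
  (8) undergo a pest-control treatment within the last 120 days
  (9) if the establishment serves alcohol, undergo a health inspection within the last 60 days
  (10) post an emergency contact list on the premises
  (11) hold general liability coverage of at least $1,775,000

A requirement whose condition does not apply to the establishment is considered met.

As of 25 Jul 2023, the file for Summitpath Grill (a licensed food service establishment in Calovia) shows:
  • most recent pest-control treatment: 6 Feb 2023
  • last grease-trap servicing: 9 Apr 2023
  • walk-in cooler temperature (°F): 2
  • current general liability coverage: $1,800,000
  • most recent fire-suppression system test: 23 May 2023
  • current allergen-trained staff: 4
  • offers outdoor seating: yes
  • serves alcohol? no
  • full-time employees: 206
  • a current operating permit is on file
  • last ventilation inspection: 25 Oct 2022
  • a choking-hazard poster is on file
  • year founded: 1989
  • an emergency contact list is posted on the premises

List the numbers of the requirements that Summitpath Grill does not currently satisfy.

7, 8

1. ventilation inspection 273 days ago vs limit 365 → met
2. walk-in cooler temperature (°F) 2 ≤ 40 → met
3. current operating permit present → met
4. condition 'offers outdoor seating' holds; choking-hazard poster present → met
5. grease-trap servicing 107 days ago vs limit 120 → met
6. allergen-trained staff 4 ≥ 3 → met
7. fire-suppression system test 63 days ago vs limit 60 → not met
8. pest-control treatment 169 days ago vs limit 120 → not met
9. condition 'serves alcohol' does not hold → requirement n/a → met
10. emergency contact list present → met
11. general liability coverage $1,800,000 ≥ $1,775,000 → met
Not met: 7, 8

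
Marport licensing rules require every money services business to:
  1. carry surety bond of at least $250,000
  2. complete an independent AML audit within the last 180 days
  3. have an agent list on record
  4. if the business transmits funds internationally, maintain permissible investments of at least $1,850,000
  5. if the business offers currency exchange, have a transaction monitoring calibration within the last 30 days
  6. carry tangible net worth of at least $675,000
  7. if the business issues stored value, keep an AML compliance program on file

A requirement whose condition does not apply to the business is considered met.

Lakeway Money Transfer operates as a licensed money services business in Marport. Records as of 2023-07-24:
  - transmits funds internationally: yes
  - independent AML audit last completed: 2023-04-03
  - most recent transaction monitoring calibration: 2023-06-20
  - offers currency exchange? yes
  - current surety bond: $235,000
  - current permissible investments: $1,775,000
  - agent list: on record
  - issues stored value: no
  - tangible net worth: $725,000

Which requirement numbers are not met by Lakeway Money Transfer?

1, 4, 5

1. surety bond $235,000 < $250,000 → not met
2. independent AML audit 112 days ago vs limit 180 → met
3. agent list present → met
4. condition 'transmits funds internationally' holds; permissible investments $1,775,000 < $1,850,000 → not met
5. condition 'offers currency exchange' holds; transaction monitoring calibration 34 days ago vs limit 30 → not met
6. tangible net worth $725,000 ≥ $675,000 → met
7. condition 'issues stored value' does not hold → requirement n/a → met
Not met: 1, 4, 5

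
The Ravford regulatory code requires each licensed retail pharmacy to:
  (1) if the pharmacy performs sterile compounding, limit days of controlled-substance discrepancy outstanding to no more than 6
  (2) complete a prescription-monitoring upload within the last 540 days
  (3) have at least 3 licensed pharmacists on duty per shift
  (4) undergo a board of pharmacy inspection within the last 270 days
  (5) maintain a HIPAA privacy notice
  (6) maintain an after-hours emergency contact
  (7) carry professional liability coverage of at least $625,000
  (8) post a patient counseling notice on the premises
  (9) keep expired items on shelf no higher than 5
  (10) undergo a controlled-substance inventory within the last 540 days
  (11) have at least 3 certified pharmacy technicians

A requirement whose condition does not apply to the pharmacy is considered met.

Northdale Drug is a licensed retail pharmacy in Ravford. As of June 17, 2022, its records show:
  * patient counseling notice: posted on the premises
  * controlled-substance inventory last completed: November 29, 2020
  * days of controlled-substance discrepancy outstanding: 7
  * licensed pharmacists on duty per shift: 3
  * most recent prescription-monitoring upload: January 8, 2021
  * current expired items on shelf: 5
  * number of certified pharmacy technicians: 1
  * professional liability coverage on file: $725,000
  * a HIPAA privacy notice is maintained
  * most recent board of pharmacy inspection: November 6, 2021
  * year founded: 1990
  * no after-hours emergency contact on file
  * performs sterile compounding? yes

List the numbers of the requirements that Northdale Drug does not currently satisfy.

1, 6, 10, 11

1. condition 'performs sterile compounding' holds; days of controlled-substance discrepancy outstanding 7 > 6 → not met
2. prescription-monitoring upload 525 days ago vs limit 540 → met
3. licensed pharmacists on duty per shift 3 ≥ 3 → met
4. board of pharmacy inspection 223 days ago vs limit 270 → met
5. HIPAA privacy notice present → met
6. after-hours emergency contact absent → not met
7. professional liability coverage $725,000 ≥ $625,000 → met
8. patient counseling notice present → met
9. expired items on shelf 5 ≤ 5 → met
10. controlled-substance inventory 565 days ago vs limit 540 → not met
11. certified pharmacy technicians 1 < 3 → not met
Not met: 1, 6, 10, 11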